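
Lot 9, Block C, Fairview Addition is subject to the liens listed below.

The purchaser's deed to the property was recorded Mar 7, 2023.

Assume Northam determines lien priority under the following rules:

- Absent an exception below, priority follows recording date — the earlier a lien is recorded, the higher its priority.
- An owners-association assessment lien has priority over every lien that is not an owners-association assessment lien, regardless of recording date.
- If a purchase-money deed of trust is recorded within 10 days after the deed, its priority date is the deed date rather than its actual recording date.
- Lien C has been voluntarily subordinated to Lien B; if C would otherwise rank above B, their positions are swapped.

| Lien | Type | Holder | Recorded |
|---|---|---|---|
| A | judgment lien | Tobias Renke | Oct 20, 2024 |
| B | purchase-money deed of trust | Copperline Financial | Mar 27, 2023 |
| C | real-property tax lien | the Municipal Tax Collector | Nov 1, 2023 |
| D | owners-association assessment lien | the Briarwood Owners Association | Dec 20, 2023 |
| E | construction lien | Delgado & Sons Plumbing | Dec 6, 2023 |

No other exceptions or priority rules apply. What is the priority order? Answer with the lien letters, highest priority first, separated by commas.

D, B, C, E, A

Effective dates after the stated exceptions: B was recorded 20 days after the deed, outside the 10-day window, so it keeps its recording date.
D is an owners-association assessment lien, so it outranks all other liens regardless of date.
Among the remaining liens, by effective date: B (Mar 27, 2023), C (Nov 1, 2023), E (Dec 6, 2023), A (Oct 20, 2024).
C already ranks below B; the subordination has no effect.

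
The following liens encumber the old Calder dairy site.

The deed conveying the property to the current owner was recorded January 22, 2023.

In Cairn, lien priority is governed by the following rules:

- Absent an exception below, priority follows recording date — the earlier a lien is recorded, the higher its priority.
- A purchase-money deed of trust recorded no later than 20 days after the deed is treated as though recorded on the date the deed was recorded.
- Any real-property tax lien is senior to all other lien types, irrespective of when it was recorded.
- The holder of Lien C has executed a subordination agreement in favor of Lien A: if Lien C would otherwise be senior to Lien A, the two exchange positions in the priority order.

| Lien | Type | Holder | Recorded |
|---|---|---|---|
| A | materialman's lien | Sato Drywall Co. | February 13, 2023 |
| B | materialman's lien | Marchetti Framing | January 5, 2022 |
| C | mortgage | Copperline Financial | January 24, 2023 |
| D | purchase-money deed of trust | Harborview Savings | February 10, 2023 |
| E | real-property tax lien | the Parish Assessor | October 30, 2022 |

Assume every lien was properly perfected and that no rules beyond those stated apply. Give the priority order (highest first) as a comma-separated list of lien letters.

First, effective dates: D was recorded within the 20-day window, so its effective date is the deed date January 22, 2023.
As a real-property tax lien, E is senior to every other lien.
Among the remaining liens, by effective date: B (January 5, 2022), D (January 22, 2023), C (January 24, 2023), A (February 13, 2023).
C would otherwise be senior to A, so under the subordination agreement C and A exchange positions.

E, B, D, A, C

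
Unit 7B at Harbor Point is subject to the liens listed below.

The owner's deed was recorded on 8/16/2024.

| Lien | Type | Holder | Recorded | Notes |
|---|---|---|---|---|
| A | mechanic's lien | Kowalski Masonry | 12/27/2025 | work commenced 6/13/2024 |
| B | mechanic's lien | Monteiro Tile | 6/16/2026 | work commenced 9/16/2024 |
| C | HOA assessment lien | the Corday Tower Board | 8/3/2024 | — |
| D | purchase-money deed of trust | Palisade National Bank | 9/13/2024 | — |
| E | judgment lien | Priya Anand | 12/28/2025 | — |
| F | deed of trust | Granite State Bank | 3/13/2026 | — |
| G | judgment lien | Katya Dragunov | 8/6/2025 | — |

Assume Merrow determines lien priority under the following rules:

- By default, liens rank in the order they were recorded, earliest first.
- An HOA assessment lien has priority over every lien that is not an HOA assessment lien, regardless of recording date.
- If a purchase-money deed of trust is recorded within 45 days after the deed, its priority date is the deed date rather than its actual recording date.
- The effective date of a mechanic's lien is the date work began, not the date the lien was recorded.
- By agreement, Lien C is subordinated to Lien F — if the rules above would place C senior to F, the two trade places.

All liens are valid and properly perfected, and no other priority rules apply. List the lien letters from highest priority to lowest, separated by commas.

F, A, D, B, G, E, C

Adjusting effective dates: A's effective date is 6/13/2024, when work began; B relates back to 9/16/2024 (work commenced); D relates back to the deed date 8/16/2024.
C, as an HOA assessment lien, has superpriority and ranks first.
Remaining liens by effective date: A (6/13/2024), D (8/16/2024), B (9/16/2024), G (8/6/2025), E (12/28/2025), F (3/13/2026).
C would otherwise be senior to F, so under the subordination agreement C and F exchange positions.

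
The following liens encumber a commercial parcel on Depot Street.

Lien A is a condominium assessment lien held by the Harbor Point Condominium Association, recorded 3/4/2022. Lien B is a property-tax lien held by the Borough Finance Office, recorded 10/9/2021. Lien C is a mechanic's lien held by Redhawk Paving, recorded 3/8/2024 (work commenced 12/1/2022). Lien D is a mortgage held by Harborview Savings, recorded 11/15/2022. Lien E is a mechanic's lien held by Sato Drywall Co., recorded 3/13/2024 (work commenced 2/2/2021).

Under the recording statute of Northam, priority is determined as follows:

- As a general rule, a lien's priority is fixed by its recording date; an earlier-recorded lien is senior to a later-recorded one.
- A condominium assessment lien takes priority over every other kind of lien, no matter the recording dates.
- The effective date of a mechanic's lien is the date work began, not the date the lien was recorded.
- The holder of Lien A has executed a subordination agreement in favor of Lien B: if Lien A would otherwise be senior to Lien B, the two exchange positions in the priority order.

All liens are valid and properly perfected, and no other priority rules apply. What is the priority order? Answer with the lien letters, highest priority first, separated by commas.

Adjusting effective dates: C is treated as recorded 12/1/2022, the work-commencement date; E relates back to 2/2/2021 (work commenced).
A, as a condominium assessment lien, has superpriority and ranks first.
Among the remaining liens, by effective date: E (2/2/2021), B (10/9/2021), D (11/15/2022), C (12/1/2022).
The subordination applies — A was senior to B — so A and B swap.

B, E, A, D, C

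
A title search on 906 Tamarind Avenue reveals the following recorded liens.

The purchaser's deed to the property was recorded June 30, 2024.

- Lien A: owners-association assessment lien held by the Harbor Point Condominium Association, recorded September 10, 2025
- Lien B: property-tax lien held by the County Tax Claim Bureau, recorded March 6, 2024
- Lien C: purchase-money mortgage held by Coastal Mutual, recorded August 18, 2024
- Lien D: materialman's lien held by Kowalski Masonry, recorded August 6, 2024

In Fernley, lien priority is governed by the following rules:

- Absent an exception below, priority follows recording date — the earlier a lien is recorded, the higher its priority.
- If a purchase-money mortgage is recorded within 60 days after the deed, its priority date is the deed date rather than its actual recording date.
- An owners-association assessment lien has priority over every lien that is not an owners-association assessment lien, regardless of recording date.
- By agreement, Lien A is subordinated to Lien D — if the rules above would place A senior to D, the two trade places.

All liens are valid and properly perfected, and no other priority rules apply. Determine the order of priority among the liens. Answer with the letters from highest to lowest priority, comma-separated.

Effective dates: C relates back to the deed date June 30, 2024.
A is an owners-association assessment lien, so it outranks all other liens regardless of date.
Ordering the rest by effective date: B (March 6, 2024), C (June 30, 2024), D (August 6, 2024).
A would otherwise be senior to D, so under the subordination agreement A and D exchange positions.

D, B, C, A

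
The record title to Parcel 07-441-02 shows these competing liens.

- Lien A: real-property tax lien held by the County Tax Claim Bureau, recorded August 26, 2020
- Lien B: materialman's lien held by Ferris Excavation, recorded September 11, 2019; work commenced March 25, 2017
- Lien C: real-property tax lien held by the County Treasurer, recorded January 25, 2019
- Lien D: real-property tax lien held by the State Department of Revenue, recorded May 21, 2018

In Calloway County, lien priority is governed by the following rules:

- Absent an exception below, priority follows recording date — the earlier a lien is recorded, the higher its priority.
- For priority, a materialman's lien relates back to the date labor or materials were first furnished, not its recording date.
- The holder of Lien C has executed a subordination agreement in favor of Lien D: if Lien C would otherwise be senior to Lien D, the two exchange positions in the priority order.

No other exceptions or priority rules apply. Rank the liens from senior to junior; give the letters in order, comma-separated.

B, D, C, A

First, effective dates: B is treated as recorded March 25, 2017, the work-commencement date.
By effective date, earliest first: B (March 25, 2017), D (May 21, 2018), C (January 25, 2019), A (August 26, 2020).
Since C is not senior to D, the subordination leaves the order unchanged.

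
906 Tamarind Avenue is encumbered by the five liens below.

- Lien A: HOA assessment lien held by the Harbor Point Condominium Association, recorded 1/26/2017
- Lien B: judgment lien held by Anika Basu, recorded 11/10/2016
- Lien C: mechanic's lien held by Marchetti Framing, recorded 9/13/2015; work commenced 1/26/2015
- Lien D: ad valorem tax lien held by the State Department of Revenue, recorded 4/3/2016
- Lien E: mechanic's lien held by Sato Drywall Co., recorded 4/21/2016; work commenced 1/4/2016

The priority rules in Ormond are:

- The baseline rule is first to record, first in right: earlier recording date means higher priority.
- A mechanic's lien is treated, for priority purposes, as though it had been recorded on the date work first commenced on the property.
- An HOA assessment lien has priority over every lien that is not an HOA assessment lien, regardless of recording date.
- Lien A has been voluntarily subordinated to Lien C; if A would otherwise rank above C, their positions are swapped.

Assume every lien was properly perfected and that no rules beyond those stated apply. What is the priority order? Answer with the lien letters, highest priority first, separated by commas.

Effective dates after the stated exceptions: C is treated as recorded 1/26/2015, the work-commencement date; E relates back to 1/4/2016 (work commenced).
A is an HOA assessment lien and takes priority over every other lien.
Among the remaining liens, by effective date: C (1/26/2015), E (1/4/2016), D (4/3/2016), B (11/10/2016).
A is senior to C before the subordination, so the two trade places.

C, A, E, D, B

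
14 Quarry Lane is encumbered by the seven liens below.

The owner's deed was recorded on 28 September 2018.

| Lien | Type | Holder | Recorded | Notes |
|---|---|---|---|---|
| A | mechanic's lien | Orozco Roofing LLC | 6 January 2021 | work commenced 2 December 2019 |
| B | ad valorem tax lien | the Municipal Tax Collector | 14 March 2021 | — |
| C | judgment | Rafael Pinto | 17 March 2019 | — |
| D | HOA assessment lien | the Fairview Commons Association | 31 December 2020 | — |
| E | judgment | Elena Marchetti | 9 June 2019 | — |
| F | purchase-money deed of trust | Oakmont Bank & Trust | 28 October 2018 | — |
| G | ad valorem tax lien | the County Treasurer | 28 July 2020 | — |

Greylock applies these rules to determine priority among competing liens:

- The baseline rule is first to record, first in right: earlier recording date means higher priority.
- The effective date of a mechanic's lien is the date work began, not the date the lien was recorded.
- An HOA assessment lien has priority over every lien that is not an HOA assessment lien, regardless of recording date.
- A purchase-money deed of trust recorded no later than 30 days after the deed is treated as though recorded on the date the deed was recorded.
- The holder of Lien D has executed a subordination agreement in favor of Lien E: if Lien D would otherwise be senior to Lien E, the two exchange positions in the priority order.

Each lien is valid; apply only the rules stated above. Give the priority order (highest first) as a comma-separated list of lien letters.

E, F, C, D, A, G, B

First, effective dates: A is treated as recorded 2 December 2019, the work-commencement date; F was recorded within the 30-day window, so its effective date is the deed date 28 September 2018.
As an HOA assessment lien, D is senior to every other lien.
Remaining liens by effective date: F (28 September 2018), C (17 March 2019), E (9 June 2019), A (2 December 2019), G (28 July 2020), B (14 March 2021).
D would otherwise be senior to E, so under the subordination agreement D and E exchange positions.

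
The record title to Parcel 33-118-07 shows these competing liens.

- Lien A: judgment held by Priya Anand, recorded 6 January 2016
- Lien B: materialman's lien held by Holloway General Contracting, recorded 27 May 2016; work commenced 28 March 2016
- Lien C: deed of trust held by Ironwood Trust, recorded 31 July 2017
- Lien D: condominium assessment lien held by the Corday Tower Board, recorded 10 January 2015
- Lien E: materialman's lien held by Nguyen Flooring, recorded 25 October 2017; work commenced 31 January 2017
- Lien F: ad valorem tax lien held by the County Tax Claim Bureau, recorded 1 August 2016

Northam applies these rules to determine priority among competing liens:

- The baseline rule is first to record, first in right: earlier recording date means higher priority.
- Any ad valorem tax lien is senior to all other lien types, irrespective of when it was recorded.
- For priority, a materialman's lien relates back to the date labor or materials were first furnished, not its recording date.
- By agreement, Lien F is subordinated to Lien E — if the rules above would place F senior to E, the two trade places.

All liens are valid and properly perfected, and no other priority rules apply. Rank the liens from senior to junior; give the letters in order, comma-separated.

E, D, A, B, F, C

First, effective dates: B relates back to 28 March 2016 (work commenced); E is treated as recorded 31 January 2017, the work-commencement date.
F is an ad valorem tax lien, so it outranks all other liens regardless of date.
Remaining liens by effective date: D (10 January 2015), A (6 January 2016), B (28 March 2016), E (31 January 2017), C (31 July 2017).
F is senior to E before the subordination, so the two trade places.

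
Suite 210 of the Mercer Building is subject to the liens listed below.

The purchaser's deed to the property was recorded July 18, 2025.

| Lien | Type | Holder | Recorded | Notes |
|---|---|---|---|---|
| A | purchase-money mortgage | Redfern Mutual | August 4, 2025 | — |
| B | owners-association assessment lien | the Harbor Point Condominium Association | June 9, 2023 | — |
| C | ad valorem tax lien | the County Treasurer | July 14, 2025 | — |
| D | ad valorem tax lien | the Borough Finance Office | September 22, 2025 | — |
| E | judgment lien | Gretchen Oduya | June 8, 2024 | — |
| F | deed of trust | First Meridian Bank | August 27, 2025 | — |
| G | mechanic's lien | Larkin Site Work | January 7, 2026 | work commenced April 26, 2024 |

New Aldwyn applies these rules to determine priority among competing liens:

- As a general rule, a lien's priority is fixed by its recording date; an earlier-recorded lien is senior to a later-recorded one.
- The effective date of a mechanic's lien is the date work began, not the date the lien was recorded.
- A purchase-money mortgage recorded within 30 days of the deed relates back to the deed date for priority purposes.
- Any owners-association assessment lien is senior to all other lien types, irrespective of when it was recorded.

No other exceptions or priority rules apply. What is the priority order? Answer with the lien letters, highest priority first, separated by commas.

First, effective dates: A's effective date is the deed date, July 18, 2025; G is treated as recorded April 26, 2024, the work-commencement date.
B is an owners-association assessment lien, so it outranks all other liens regardless of date.
The other liens, earliest effective date first: G (April 26, 2024), E (June 8, 2024), C (July 14, 2025), A (July 18, 2025), F (August 27, 2025), D (September 22, 2025).

B, G, E, C, A, F, D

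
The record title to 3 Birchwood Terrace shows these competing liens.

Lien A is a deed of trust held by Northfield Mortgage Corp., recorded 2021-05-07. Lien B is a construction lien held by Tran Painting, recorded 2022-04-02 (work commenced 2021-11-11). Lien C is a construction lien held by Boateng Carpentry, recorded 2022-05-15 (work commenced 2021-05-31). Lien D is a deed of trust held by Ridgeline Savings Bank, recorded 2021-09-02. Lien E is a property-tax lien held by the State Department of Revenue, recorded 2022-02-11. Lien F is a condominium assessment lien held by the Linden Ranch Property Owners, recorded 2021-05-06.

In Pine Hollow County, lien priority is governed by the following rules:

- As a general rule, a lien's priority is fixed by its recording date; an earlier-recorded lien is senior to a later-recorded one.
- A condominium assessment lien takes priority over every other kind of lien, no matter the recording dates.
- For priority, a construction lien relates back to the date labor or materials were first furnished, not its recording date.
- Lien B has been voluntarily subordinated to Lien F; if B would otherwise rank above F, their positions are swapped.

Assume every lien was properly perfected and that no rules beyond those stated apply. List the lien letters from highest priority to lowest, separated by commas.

Effective dates: B's effective date is 2021-11-11, when work began; C relates back to 2021-05-31 (work commenced).
As a condominium assessment lien, F is senior to every other lien.
Remaining liens by effective date: A (2021-05-07), C (2021-05-31), D (2021-09-02), B (2021-11-11), E (2022-02-11).
Since B is not senior to F, the subordination leaves the order unchanged.

F, A, C, D, B, E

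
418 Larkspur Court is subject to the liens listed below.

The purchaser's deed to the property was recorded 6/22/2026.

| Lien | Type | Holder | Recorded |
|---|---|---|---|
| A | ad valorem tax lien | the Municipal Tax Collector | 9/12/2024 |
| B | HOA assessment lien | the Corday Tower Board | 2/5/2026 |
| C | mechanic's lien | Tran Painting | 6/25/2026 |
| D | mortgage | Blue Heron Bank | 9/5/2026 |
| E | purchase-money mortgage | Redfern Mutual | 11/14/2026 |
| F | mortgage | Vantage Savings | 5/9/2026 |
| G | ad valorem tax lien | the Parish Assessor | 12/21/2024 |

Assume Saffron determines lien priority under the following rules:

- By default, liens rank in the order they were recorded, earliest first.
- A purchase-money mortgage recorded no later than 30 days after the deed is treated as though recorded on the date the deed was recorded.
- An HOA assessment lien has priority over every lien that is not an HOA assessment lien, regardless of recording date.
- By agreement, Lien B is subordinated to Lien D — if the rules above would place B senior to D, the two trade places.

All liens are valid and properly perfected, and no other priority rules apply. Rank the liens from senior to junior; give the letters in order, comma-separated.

Effective dates after the stated exceptions: E was recorded 145 days after the deed — beyond 30 days — so no relation-back applies.
As an HOA assessment lien, B is senior to every other lien.
Remaining liens by effective date: A (9/12/2024), G (12/21/2024), F (5/9/2026), C (6/25/2026), D (9/5/2026), E (11/14/2026).
B would otherwise be senior to D, so under the subordination agreement B and D exchange positions.

D, A, G, F, C, B, E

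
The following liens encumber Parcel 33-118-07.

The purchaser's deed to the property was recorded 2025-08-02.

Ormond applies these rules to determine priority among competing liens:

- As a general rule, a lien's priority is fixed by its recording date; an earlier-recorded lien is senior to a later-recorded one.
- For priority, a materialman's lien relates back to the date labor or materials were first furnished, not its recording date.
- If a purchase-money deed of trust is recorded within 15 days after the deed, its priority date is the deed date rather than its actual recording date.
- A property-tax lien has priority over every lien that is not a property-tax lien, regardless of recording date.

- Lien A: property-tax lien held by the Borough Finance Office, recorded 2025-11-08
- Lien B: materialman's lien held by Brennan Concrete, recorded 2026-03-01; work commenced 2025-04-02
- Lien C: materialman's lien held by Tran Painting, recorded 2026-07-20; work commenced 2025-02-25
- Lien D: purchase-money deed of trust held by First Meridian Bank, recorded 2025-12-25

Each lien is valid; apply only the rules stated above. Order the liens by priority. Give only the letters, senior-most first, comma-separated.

A, C, B, D

Adjusting effective dates: B's effective date is 2025-04-02, when work began; C relates back to 2025-02-25 (work commenced); D was recorded 145 days after the deed — beyond 15 days — so no relation-back applies.
A is a property-tax lien and takes priority over every other lien.
The other liens, earliest effective date first: C (2025-02-25), B (2025-04-02), D (2025-12-25).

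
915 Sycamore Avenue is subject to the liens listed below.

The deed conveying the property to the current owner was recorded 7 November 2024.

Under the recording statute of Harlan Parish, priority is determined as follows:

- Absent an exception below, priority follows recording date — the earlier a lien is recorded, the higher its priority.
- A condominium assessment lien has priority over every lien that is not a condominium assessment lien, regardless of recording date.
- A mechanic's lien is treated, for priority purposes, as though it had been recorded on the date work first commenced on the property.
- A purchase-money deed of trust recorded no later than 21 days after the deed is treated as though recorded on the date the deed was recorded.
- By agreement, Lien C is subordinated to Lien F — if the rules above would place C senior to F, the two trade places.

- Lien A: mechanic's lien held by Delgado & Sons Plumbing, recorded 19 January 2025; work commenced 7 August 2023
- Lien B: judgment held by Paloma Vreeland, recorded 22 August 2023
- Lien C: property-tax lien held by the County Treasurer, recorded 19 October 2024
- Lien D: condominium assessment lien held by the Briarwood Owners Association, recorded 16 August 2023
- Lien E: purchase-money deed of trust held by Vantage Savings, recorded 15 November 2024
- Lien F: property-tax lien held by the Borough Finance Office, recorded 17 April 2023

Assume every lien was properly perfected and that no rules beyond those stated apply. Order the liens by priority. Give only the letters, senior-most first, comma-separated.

D, F, A, B, C, E

First, effective dates: A relates back to 7 August 2023 (work commenced); E was recorded within the 21-day window, so its effective date is the deed date 7 November 2024.
D, as a condominium assessment lien, has superpriority and ranks first.
Remaining liens by effective date: F (17 April 2023), A (7 August 2023), B (22 August 2023), C (19 October 2024), E (7 November 2024).
C is already junior to F, so the subordination agreement changes nothing.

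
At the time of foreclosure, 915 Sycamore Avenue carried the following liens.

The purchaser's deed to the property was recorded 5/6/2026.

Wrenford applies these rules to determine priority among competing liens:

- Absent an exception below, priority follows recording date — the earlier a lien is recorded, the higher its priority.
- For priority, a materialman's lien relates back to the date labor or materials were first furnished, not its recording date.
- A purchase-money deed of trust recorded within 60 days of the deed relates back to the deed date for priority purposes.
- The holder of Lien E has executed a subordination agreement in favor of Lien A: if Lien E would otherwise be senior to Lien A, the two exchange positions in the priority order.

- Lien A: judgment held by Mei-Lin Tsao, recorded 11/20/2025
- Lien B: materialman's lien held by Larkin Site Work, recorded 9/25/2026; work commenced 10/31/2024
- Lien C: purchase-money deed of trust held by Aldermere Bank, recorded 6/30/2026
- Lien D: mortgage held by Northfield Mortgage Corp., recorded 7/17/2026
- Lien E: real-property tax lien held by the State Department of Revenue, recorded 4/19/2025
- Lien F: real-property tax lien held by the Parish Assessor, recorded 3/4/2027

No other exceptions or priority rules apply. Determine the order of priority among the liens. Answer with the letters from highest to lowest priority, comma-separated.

First, effective dates: B's effective date is 10/31/2024, when work began; C was recorded within the 60-day window, so its effective date is the deed date 5/6/2026.
Sorted by effective date: B (10/31/2024), E (4/19/2025), A (11/20/2025), C (5/6/2026), D (7/17/2026), F (3/4/2027).
Because E would otherwise rank above A, the subordination swaps them.

B, A, E, C, D, F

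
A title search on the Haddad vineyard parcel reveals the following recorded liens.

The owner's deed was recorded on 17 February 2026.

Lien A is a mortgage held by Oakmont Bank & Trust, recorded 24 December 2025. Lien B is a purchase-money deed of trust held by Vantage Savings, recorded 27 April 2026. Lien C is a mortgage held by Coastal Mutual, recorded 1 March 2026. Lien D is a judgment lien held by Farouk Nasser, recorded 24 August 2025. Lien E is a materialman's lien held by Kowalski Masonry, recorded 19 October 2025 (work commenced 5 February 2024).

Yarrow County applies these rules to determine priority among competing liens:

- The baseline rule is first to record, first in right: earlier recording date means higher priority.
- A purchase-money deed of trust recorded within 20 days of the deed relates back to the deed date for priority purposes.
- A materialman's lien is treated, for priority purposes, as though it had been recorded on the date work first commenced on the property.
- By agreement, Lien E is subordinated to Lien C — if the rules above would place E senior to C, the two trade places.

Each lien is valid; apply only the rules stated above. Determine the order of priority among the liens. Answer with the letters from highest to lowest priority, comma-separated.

Effective dates: B was recorded 69 days after the deed, outside the 20-day window, so it keeps its recording date; E relates back to 5 February 2024 (work commenced).
By effective date: E (5 February 2024), D (24 August 2025), A (24 December 2025), C (1 March 2026), B (27 April 2026).
The subordination applies — E was senior to C — so E and C swap.

C, D, A, E, B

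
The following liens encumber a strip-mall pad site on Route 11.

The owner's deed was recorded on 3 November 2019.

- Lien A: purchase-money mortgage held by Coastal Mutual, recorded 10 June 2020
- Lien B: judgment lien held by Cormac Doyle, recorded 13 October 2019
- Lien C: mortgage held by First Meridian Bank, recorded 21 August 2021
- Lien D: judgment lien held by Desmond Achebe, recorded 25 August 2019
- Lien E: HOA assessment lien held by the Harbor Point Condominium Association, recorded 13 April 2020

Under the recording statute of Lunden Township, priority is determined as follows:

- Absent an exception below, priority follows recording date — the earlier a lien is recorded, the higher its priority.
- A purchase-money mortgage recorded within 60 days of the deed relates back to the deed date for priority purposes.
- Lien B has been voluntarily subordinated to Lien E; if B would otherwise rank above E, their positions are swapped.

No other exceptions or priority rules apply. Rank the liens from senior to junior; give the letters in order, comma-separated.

Adjusting effective dates: A was recorded 220 days after the deed, outside the 60-day window, so it keeps its recording date.
By effective date, earliest first: D (25 August 2019), B (13 October 2019), E (13 April 2020), A (10 June 2020), C (21 August 2021).
Because B would otherwise rank above E, the subordination swaps them.

D, E, B, A, C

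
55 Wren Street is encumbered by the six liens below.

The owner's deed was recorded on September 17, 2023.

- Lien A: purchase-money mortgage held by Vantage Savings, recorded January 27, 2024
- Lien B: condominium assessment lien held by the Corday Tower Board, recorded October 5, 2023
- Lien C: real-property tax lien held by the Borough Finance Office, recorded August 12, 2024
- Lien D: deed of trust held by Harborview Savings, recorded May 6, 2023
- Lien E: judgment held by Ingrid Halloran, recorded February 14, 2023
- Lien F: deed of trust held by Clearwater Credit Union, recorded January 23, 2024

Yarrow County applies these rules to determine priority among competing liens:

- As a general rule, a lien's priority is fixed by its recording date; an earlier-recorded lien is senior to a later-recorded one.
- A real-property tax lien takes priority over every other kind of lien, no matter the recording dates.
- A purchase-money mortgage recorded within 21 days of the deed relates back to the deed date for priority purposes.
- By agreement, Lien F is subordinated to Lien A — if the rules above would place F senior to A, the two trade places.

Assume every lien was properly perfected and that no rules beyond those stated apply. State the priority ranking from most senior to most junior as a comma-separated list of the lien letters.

First, effective dates: A was recorded 132 days after the deed, outside the 21-day window, so it keeps its recording date.
C is a real-property tax lien and takes priority over every other lien.
Ordering the rest by effective date: E (February 14, 2023), D (May 6, 2023), B (October 5, 2023), F (January 23, 2024), A (January 27, 2024).
Because F would otherwise rank above A, the subordination swaps them.

C, E, D, B, A, F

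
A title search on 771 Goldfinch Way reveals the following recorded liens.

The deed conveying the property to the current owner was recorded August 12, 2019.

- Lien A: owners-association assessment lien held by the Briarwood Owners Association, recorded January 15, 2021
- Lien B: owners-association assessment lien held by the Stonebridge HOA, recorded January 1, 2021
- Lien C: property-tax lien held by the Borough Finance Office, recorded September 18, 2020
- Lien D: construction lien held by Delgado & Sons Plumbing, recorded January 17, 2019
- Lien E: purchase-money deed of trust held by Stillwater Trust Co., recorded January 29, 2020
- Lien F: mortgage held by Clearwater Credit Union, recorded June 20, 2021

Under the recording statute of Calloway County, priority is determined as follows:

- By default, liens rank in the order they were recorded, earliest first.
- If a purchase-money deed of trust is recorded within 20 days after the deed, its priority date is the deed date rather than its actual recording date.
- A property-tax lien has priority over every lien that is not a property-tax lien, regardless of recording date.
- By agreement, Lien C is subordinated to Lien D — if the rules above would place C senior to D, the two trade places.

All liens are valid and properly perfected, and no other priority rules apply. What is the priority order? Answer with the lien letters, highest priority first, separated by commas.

D, C, E, B, A, F

Effective dates: E was recorded 170 days after the deed, outside the 20-day window, so it keeps its recording date.
C is a property-tax lien, so it outranks all other liens regardless of date.
The other liens, earliest effective date first: D (January 17, 2019), E (January 29, 2020), B (January 1, 2021), A (January 15, 2021), F (June 20, 2021).
Because C would otherwise rank above D, the subordination swaps them.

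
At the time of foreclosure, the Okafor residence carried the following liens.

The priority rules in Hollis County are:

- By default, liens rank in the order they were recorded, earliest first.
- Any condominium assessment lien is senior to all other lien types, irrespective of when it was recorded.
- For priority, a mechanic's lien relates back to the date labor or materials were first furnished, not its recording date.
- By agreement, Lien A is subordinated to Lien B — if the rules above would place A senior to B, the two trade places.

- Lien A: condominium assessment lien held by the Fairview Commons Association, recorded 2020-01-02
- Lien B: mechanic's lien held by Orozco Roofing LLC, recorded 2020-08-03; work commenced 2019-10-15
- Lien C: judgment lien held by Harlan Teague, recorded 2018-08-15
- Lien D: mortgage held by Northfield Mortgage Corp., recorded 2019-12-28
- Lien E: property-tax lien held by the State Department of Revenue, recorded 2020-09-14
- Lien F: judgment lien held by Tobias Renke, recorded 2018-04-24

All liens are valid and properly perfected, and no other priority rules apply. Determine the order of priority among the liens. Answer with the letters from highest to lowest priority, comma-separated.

Adjusting effective dates: B's effective date is 2019-10-15, when work began.
A is a condominium assessment lien, so it outranks all other liens regardless of date.
The other liens, earliest effective date first: F (2018-04-24), C (2018-08-15), B (2019-10-15), D (2019-12-28), E (2020-09-14).
A is senior to B before the subordination, so the two trade places.

B, F, C, A, D, E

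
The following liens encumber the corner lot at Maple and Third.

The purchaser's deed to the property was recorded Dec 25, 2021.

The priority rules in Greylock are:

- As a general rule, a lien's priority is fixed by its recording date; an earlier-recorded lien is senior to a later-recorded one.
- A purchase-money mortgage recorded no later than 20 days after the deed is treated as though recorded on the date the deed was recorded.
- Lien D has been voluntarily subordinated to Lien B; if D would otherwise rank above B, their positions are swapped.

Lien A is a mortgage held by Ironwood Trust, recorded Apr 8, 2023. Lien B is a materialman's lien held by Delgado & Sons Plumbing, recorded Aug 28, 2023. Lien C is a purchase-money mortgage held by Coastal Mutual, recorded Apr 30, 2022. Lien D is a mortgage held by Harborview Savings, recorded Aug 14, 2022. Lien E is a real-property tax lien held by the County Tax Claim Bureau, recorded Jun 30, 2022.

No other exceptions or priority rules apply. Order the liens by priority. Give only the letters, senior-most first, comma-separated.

Adjusting effective dates: C was recorded 126 days after the deed — beyond 20 days — so no relation-back applies.
Sorted by effective date: C (Apr 30, 2022), E (Jun 30, 2022), D (Aug 14, 2022), A (Apr 8, 2023), B (Aug 28, 2023).
The subordination applies — D was senior to B — so D and B swap.

C, E, B, A, D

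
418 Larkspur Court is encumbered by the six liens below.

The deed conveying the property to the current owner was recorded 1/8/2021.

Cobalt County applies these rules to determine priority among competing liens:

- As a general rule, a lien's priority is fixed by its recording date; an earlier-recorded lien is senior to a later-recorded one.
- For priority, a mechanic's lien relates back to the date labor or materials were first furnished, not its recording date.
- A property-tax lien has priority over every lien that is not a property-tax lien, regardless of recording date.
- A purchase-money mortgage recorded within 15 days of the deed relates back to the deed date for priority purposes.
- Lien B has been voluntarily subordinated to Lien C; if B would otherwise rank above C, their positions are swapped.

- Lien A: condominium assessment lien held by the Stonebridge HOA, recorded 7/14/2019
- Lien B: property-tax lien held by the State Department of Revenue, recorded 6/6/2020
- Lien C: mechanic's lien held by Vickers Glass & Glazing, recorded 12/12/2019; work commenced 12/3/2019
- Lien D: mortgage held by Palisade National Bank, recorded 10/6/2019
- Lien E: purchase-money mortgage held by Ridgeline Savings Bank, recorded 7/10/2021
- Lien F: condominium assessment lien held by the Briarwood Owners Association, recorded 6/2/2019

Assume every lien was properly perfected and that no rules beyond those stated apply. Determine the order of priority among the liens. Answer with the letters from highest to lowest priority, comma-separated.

Effective dates after the stated exceptions: C relates back to 12/3/2019 (work commenced); E was recorded 183 days after the deed — beyond 15 days — so no relation-back applies.
B, as a property-tax lien, has superpriority and ranks first.
The other liens, earliest effective date first: F (6/2/2019), A (7/14/2019), D (10/6/2019), C (12/3/2019), E (7/10/2021).
B is senior to C before the subordination, so the two trade places.

C, F, A, D, B, E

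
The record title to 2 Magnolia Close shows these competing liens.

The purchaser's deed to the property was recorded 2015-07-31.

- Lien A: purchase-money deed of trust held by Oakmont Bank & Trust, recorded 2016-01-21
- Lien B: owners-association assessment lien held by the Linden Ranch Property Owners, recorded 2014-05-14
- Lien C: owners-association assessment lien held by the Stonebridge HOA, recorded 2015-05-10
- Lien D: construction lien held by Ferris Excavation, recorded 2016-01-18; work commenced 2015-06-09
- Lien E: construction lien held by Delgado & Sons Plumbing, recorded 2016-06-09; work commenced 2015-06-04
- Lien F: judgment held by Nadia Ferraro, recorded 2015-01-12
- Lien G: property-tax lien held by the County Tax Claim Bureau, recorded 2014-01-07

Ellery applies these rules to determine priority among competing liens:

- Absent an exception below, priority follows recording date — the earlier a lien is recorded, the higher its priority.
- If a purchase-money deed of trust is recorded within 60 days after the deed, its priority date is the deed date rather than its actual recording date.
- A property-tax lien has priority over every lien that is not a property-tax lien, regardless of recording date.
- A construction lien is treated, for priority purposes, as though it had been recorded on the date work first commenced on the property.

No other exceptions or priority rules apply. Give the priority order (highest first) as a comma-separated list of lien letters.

Effective dates: A was recorded 174 days after the deed, outside the 60-day window, so it keeps its recording date; D relates back to 2015-06-09 (work commenced); E is treated as recorded 2015-06-04, the work-commencement date.
G, as a property-tax lien, has superpriority and ranks first.
Remaining liens by effective date: B (2014-05-14), F (2015-01-12), C (2015-05-10), E (2015-06-04), D (2015-06-09), A (2016-01-21).

G, B, F, C, E, D, A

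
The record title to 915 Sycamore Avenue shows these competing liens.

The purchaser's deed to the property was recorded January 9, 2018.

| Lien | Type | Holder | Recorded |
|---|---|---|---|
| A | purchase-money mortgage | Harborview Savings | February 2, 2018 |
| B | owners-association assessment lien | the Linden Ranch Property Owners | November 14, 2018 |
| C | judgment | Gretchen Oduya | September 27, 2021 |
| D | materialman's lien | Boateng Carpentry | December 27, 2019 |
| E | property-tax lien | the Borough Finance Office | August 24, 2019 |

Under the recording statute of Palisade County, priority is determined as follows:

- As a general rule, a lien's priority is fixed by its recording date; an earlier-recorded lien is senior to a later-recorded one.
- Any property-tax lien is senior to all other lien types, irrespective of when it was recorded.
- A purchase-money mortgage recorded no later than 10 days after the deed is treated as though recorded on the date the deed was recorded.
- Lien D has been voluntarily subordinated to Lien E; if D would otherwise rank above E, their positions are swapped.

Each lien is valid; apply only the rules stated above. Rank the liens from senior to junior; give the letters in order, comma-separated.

Adjusting effective dates: A missed the 10-day window (24 days after the deed), so its recording date stands.
E is a property-tax lien, so it outranks all other liens regardless of date.
Among the remaining liens, by effective date: A (February 2, 2018), B (November 14, 2018), D (December 27, 2019), C (September 27, 2021).
D already ranks below E; the subordination has no effect.

E, A, B, D, C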